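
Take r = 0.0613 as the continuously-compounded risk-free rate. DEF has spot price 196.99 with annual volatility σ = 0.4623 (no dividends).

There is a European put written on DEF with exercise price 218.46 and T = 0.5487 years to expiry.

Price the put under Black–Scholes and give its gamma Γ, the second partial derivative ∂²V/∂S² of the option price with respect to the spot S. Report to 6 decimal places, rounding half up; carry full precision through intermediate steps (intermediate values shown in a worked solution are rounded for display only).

price = 35.440239
Γ = 0.005911

σ√T = 0.4623·√0.5487 = 0.342445
d₁ = (ln(S/K) + (r+σ²/2)T) / (σ√T) = (ln(196.99/218.46) + (0.0613+0.4623²/2)·0.5487) / 0.342445 = (-0.103450 + 0.092270) / 0.342445 = -0.032648
d₂ = d₁ − σ√T = -0.032648 − 0.342445 = -0.375094
e^{−rT} = 0.966924
N(−d₁) = 0.513022,  N(−d₂) = 0.646205
Put price V = K·e^{−rT}·N(−d₂) − S·N(−d₁) = 136.500527 − 101.060288 = 35.440239
φ(d₁) = (1/√(2π))·e^{−d₁²/2} = 0.398730
Γ = φ(d₁) / (S·σ·√T) = 0.005911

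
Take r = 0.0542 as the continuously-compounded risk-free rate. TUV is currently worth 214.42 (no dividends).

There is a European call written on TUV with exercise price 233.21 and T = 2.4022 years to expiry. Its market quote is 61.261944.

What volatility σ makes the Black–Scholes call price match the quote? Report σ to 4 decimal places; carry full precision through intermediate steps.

sigma = 0.4430

At σ = 0.4430 the Black–Scholes value reproduces the quote:
σ√T = 0.443·√2.4022 = 0.686607
d₁ = (ln(S/K) + (r+σ²/2)T) / (σ√T) = (ln(214.42/233.21) + (0.0542+0.443²/2)·2.4022) / 0.686607 = (-0.084003 + 0.365914) / 0.686607 = 0.410586
d₂ = d₁ − σ√T = 0.410586 − 0.686607 = -0.276021
e^{−rT} = 0.877920
N(d₁) = 0.659312,  N(d₂) = 0.391266
V = S·N(d₁) − K·e^{−rT}·N(d₂) = 141.369666 − 80.107723 = 61.261944 (matching the quote); vega is positive throughout, so no other σ reproduces this price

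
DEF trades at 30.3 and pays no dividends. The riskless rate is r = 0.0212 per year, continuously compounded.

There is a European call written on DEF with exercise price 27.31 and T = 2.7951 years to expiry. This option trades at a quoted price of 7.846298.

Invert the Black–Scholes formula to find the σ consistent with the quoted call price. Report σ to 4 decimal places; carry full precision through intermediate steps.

At σ = 0.2844 the Black–Scholes value reproduces the quote:
σ√T = 0.2844·√2.7951 = 0.475476
d₁ = (ln(S/K) + (r+σ²/2)T) / (σ√T) = (ln(30.3/27.31) + (0.0212+0.2844²/2)·2.7951) / 0.475476 = (0.103895 + 0.172295) / 0.475476 = 0.580870
d₂ = d₁ − σ√T = 0.580870 − 0.475476 = 0.105394
e^{−rT} = 0.942465
N(d₁) = 0.719336,  N(d₂) = 0.541968
V = S·N(d₁) − K·e^{−rT}·N(d₂) = 21.795878 − 13.949580 = 7.846298 (the quoted price), and the Black–Scholes price is strictly increasing in σ, so σ is unique

sigma = 0.2844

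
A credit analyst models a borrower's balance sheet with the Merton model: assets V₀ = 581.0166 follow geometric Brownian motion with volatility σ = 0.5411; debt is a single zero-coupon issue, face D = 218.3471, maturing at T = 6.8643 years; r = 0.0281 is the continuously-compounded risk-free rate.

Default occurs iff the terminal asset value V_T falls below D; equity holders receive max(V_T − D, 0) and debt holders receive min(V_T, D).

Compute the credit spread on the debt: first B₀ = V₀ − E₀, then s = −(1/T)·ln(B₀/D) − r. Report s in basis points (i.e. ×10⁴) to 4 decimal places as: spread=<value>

Work the structural quantities from V₀ = 581.0166 against face 218.3471:
d₁ = [ln(V₀/D) + (r + σ²/2)T] / (σ√T)
   = [ln(581.0166/218.3471) + (0.0281 + 0.5·0.5411²)·6.8643] / (0.5411·√6.8643)
   = [0.978693 + 1.197783] / 1.417672 = 1.535247
d₂ = d₁ − σ√T = 1.535247 − 1.417672 = 0.117576
N(d₁) = 0.937638,  N(d₂) = 0.546798,  e^(−rT) = 0.824575
E₀ = V₀·N(d₁) − D·e^(−rT)·N(d₂)
   = 581.0166·0.937638 − 218.3471·0.824575·0.546798 = 446.336006
B₀ = V₀ − E₀ = 581.0166 − 446.336006 = 134.680594
spread = −(1/T)·ln(B₀/D) − r = −(1/6.8643)·ln(134.680594/218.3471) − 0.0281 = 0.04229028
in basis points: 0.04229028 × 10⁴ = 422.9028 bp

spread=422.9028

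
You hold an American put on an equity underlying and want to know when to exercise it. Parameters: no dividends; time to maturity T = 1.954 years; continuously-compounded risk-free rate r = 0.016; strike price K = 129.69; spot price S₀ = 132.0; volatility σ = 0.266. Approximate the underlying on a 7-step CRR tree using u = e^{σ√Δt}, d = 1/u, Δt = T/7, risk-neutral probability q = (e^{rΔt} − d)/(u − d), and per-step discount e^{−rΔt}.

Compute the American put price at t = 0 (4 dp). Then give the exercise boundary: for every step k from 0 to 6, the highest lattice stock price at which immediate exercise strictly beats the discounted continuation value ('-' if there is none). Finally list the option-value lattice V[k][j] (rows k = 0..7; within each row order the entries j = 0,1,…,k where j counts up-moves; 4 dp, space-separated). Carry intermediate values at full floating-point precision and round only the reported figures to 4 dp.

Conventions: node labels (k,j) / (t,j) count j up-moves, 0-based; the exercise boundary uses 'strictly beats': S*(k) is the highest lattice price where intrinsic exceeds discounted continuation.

Δt=0.27914  u=1.15089  d=0.86889  q=0.48080  discount=0.99554
step 7 (expiry): payoffs max(K−S,0) = 80.3353 64.3169 43.0998 14.9965 0.0000 0.0000 0.0000 0.0000
step 6: (k=6,j=0): S=56.8020, K−S=72.8880, hold=72.3100 ⇒ V=72.8880 exercise | (k=6,j=1): S=75.2374, K−S=54.4526, hold=53.8747 ⇒ V=54.4526 exercise | (k=6,j=2): S=99.6561, K−S=30.0339, hold=29.4560 ⇒ V=30.0339 exercise | (k=6,j=3): S=132.0000, K−S=0.0000, hold=7.7515 ⇒ V=7.7515 continue | (k=6,j=4): S=174.8413, K−S=0.0000, hold=0.0000 ⇒ V=0.0000 continue | (k=6,j=5): S=231.5869, K−S=0.0000, hold=0.0000 ⇒ V=0.0000 continue | (k=6,j=6): S=306.7497, K−S=0.0000, hold=0.0000 ⇒ V=0.0000 continue  boundary S*=99.6561
step 5: (k=5,j=0): S=65.3731, K−S=64.3169, hold=63.7390 ⇒ V=64.3169 exercise | (k=5,j=1): S=86.5902, K−S=43.0998, hold=42.5218 ⇒ V=43.0998 exercise | (k=5,j=2): S=114.6935, K−S=14.9965, hold=19.2345 ⇒ V=19.2345 continue | (k=5,j=3): S=151.9179, K−S=0.0000, hold=4.0067 ⇒ V=4.0067 continue | (k=5,j=4): S=201.2237, K−S=0.0000, hold=0.0000 ⇒ V=0.0000 continue | (k=5,j=5): S=266.5318, K−S=0.0000, hold=0.0000 ⇒ V=0.0000 continue  boundary S*=86.5902
step 4: (k=4,j=0): S=75.2374, K−S=54.4526, hold=53.8747 ⇒ V=54.4526 exercise | (k=4,j=1): S=99.6561, K−S=30.0339, hold=31.4845 ⇒ V=31.4845 continue | (k=4,j=2): S=132.0000, K−S=0.0000, hold=11.8599 ⇒ V=11.8599 continue | (k=4,j=3): S=174.8413, K−S=0.0000, hold=2.0710 ⇒ V=2.0710 continue | (k=4,j=4): S=231.5869, K−S=0.0000, hold=0.0000 ⇒ V=0.0000 continue  boundary S*=75.2374
step 3: (k=3,j=0): S=86.5902, K−S=43.0998, hold=43.2162 ⇒ V=43.2162 continue | (k=3,j=1): S=114.6935, K−S=14.9965, hold=21.9508 ⇒ V=21.9508 continue | (k=3,j=2): S=151.9179, K−S=0.0000, hold=7.1216 ⇒ V=7.1216 continue | (k=3,j=3): S=201.2237, K−S=0.0000, hold=1.0705 ⇒ V=1.0705 continue  boundary S*=-
step 2: (k=2,j=0): S=99.6561, K−S=30.0339, hold=32.8449 ⇒ V=32.8449 continue | (k=2,j=1): S=132.0000, K−S=0.0000, hold=14.7549 ⇒ V=14.7549 continue | (k=2,j=2): S=174.8413, K−S=0.0000, hold=4.1935 ⇒ V=4.1935 continue  boundary S*=-
step 1: (k=1,j=0): S=114.6935, K−S=14.9965, hold=24.0397 ⇒ V=24.0397 continue | (k=1,j=1): S=151.9179, K−S=0.0000, hold=9.6339 ⇒ V=9.6339 continue  boundary S*=-
step 0: (k=0,j=0): S=132.0000, K−S=0.0000, hold=17.0372 ⇒ V=17.0372 continue  boundary S*=-

price = 17.0372
boundary = - - - - 75.2374 86.5902 99.6561
tree:
17.0372
24.0397 9.6339
32.8449 14.7549 4.1935
43.2162 21.9508 7.1216 1.0705
54.4526 31.4845 11.8599 2.0710 0.0000
64.3169 43.0998 19.2345 4.0067 0.0000 0.0000
72.8880 54.4526 30.0339 7.7515 0.0000 0.0000 0.0000
80.3353 64.3169 43.0998 14.9965 0.0000 0.0000 0.0000 0.0000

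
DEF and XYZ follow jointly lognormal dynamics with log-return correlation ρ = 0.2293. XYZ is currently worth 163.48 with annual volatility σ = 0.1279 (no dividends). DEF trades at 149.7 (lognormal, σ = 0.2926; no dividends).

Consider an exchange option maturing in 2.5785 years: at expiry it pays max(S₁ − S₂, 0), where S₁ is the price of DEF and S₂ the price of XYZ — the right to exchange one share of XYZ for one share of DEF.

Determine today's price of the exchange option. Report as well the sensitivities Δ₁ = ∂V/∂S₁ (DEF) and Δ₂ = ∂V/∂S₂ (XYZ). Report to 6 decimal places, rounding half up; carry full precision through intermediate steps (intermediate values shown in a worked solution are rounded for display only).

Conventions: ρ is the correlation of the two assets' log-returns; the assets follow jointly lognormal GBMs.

exchange price = 22.561514
Δ1 = 0.518152
Δ2 = -0.336468

σ_eff = √(σ₁² + σ₂² − 2ρσ₁σ₂) = √(0.2926² + 0.1279² − 2·0.2293·0.2926·0.1279) = 0.291223
d₁ = (ln(S₁/S₂) + (q₂ − q₁ + σ_eff²/2)T) / (σ_eff√T) = (ln(149.7/163.48) + (0.0 − 0.0 + 0.042405)·2.5785) / 0.467637 = 0.045516
d₂ = d₁ − σ_eff√T = 0.045516 − 0.467637 = -0.422121
N(d₁) = 0.518152,  N(d₂) = 0.336468
V = S₁·e^{−q₁T}·N(d₁) − S₂·e^{−q₂T}·N(d₂) = 77.567340 − 55.005826 = 22.561514
Key observation: r never enters — measured in units of XYZ, the claim is a call on S₁/S₂ struck at 1, so only the dividend yields and σ_eff matter.
Δ₁ = e^{−q₁T}·N(d₁) = 0.518152;  Δ₂ = −e^{−q₂T}·N(d₂) = -0.336468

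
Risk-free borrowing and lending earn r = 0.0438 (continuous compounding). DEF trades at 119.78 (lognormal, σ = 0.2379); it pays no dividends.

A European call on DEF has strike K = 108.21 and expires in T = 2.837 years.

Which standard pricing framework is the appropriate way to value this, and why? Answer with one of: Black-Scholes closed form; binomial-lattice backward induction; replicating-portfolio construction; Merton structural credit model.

Key observation: a European claim on DEF (strike 108.21) — a lognormal (GBM) underlying with constant rate and volatility — has an exact closed-form value; no lattice or capital structure is involved.

framework: Black-Scholes closed form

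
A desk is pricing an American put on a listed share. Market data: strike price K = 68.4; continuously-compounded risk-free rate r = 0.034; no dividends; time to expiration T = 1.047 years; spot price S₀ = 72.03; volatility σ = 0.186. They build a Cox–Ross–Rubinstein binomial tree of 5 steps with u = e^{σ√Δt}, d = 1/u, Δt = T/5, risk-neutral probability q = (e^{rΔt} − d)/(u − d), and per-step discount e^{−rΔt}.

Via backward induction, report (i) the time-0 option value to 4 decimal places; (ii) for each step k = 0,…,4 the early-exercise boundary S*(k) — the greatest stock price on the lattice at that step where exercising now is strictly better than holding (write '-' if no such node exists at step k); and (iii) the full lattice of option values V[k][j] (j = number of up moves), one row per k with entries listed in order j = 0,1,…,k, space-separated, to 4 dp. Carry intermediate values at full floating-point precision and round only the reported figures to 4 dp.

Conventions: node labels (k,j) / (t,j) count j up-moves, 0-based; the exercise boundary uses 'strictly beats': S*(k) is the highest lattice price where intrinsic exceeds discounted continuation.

price = 3.0253
boundary = - - - 55.7981 60.7553
tree:
3.0253
5.0531 1.1999
8.1645 2.2580 0.2423
12.6019 4.1913 0.5090 0.0000
17.1546 7.6447 1.0695 0.0000 0.0000
21.3358 12.6019 2.2471 0.0000 0.0000 0.0000

Δt=0.20940  u=1.08884  d=0.91841  q=0.52066  discount=0.99291
step 5 (expiry): payoffs max(K−S,0) = 21.3358 12.6019 2.2471 0.0000 0.0000 0.0000
step 4: (k=4,j=0): S=51.2454, K−S=17.1546, hold=16.6693 ⇒ V=17.1546 exercise | (k=4,j=1): S=60.7553, K−S=7.6447, hold=7.1594 ⇒ V=7.6447 exercise | (k=4,j=2): S=72.0300, K−S=0.0000, hold=1.0695 ⇒ V=1.0695 continue | (k=4,j=3): S=85.3970, K−S=0.0000, hold=0.0000 ⇒ V=0.0000 continue | (k=4,j=4): S=101.2446, K−S=0.0000, hold=0.0000 ⇒ V=0.0000 continue  boundary S*=60.7553
step 3: (k=3,j=0): S=55.7981, K−S=12.6019, hold=12.1166 ⇒ V=12.6019 exercise | (k=3,j=1): S=66.1529, K−S=2.2471, hold=4.1913 ⇒ V=4.1913 continue | (k=3,j=2): S=78.4292, K−S=0.0000, hold=0.5090 ⇒ V=0.5090 continue | (k=3,j=3): S=92.9838, K−S=0.0000, hold=0.0000 ⇒ V=0.0000 continue  boundary S*=55.7981
step 2: (k=2,j=0): S=60.7553, K−S=7.6447, hold=8.1645 ⇒ V=8.1645 continue | (k=2,j=1): S=72.0300, K−S=0.0000, hold=2.2580 ⇒ V=2.2580 continue | (k=2,j=2): S=85.3970, K−S=0.0000, hold=0.2423 ⇒ V=0.2423 continue  boundary S*=-
step 1: (k=1,j=0): S=66.1529, K−S=2.2471, hold=5.0531 ⇒ V=5.0531 continue | (k=1,j=1): S=78.4292, K−S=0.0000, hold=1.1999 ⇒ V=1.1999 continue  boundary S*=-
step 0: (k=0,j=0): S=72.0300, K−S=0.0000, hold=3.0253 ⇒ V=3.0253 continue  boundary S*=-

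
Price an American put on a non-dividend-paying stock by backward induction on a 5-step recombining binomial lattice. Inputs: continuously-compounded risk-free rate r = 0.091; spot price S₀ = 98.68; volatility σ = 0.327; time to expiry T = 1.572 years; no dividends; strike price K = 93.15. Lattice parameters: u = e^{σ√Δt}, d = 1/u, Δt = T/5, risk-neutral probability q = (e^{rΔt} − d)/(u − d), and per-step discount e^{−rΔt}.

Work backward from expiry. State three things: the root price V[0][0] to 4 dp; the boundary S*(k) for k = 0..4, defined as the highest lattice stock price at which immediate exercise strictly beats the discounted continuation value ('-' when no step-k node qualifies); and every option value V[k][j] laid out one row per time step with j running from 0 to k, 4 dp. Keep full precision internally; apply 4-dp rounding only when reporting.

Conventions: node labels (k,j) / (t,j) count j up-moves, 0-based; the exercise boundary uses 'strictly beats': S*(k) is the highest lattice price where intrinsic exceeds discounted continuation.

Δt=0.31440, u=1.20124, d=0.83247, q=0.53299, disc=e^(-rΔt)=0.97180
k=5 terminal: V=max(K-S,0) → 53.6968 36.2200 11.0015 0.0000 0.0000 0.0000
k=4: j=0 S=47.3927 intr=45.7573 cont=43.1300 V=45.7573[EX]; j=1 S=68.3865 intr=24.7635 cont=22.1362 V=24.7635[EX]; j=2 S=98.6800 intr=0.0000 cont=4.9928 V=4.9928[hold]; j=3 S=142.3928 intr=0.0000 cont=0.0000 V=0.0000[hold]; j=4 S=205.4692 intr=0.0000 cont=0.0000 V=0.0000[hold]  S*(4)=68.3865
k=3: j=0 S=56.9300 intr=36.2200 cont=33.5927 V=36.2200[EX]; j=1 S=82.1485 intr=11.0015 cont=13.8246 V=13.8246[hold]; j=2 S=118.5383 intr=0.0000 cont=2.2659 V=2.2659[hold]; j=3 S=171.0477 intr=0.0000 cont=0.0000 V=0.0000[hold]  S*(3)=56.9300
k=2: j=0 S=68.3865 intr=24.7635 cont=23.5985 V=24.7635[EX]; j=1 S=98.6800 intr=0.0000 cont=7.4477 V=7.4477[hold]; j=2 S=142.3928 intr=0.0000 cont=1.0283 V=1.0283[hold]  S*(2)=68.3865
k=1: j=0 S=82.1485 intr=11.0015 cont=15.0961 V=15.0961[hold]; j=1 S=118.5383 intr=0.0000 cont=3.9127 V=3.9127[hold]  S*(1)=-
k=0: j=0 S=98.6800 intr=0.0000 cont=8.8778 V=8.8778[hold]  S*(0)=-

price = 8.8778
boundary = - - 68.3865 56.9300 68.3865
tree:
8.8778
15.0961 3.9127
24.7635 7.4477 1.0283
36.2200 13.8246 2.2659 0.0000
45.7573 24.7635 4.9928 0.0000 0.0000
53.6968 36.2200 11.0015 0.0000 0.0000 0.0000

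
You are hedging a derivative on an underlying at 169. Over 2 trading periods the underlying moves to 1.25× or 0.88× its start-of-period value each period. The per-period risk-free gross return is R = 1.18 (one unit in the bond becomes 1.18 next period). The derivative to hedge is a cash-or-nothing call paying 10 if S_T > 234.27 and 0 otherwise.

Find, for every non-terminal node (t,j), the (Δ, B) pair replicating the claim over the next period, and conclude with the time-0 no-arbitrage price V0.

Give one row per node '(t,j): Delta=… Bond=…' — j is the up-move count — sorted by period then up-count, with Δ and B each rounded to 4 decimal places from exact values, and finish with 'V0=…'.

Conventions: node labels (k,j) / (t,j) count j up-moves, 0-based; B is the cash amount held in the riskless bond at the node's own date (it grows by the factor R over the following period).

No-arbitrage ⇒ martingale measure with p* = (R−d)/(u−d) = 0.8108.
Payoffs at expiry: V(2,0)=0.0000, V(2,1)=0.0000, V(2,2)=10.0000
(1,0): S=148.7200. Δ = (V_up−V_dn)/(S_up−S_dn) = (0.0000−0.0000)/(185.9000−130.8736) = 0.0000. V = [p*·0.0000 + (1−p*)·0.0000]/1.18 = 0.0000. B = V − Δ·S = 0.0000.
(1,1): S=211.2500. Δ = (V_up−V_dn)/(S_up−S_dn) = (10.0000−0.0000)/(264.0625−185.9000) = 0.1279. V = [p*·10.0000 + (1−p*)·0.0000]/1.18 = 6.8713. B = V − Δ·S = -20.1557.
(0,0): S=169.0000. Δ = (V_up−V_dn)/(S_up−S_dn) = (6.8713−0.0000)/(211.2500−148.7200) = 0.1099. V = [p*·6.8713 + (1−p*)·0.0000]/1.18 = 4.7214. B = V − Δ·S = -13.8496.
Sanity check at the root: Δ(0,0)·S0 + B(0,0) reproduces V0 = 4.7214.

(0,0): Delta=0.1099 Bond=-13.8496
(1,0): Delta=0.0000 Bond=0.0000
(1,1): Delta=0.1279 Bond=-20.1557
V0=4.7214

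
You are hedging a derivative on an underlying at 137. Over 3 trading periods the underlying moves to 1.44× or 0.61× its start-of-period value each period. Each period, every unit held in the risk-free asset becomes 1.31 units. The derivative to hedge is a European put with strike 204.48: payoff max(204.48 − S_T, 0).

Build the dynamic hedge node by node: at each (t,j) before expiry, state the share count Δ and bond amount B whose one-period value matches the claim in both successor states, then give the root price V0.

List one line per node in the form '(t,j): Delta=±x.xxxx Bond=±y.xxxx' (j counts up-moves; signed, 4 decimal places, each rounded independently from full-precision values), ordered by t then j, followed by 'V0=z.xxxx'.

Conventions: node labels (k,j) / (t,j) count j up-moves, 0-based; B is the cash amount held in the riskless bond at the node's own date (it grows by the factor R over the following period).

(0,0): Delta=-0.2542 Bond=43.3817
(1,0): Delta=-1.0000 Bond=119.1539
(1,1): Delta=-0.1956 Bond=45.2556
(2,0): Delta=-1.0000 Bond=156.0916
(2,1): Delta=-1.0000 Bond=156.0916
(2,2): Delta=-0.1323 Bond=41.3065
V0=8.5520

Under the risk-neutral measure, an up-move has probability p* = (R−d)/(u−d) = 0.8434 and values discount at R = 1.31.
Terminal payoffs: V(3,0)=173.3836, V(3,1)=131.0721, V(3,2)=31.1892, V(3,3)=0.0000
Node (2,0) S=50.9777: V=(p*·131.0721+(1−p*)·173.3836)/1.31=105.1139; Δ=(131.0721−173.3836)/(73.4079−31.0964)=-1.0000; B=V−Δ·S=156.0916
Node (2,1) S=120.3408: V=(p*·31.1892+(1−p*)·131.0721)/1.31=35.7508; Δ=(31.1892−131.0721)/(173.2908−73.4079)=-1.0000; B=V−Δ·S=156.0916
Node (2,2) S=284.0832: V=(p*·0.0000+(1−p*)·31.1892)/1.31=3.7291; Δ=(0.0000−31.1892)/(409.0798−173.2908)=-0.1323; B=V−Δ·S=41.3065
Node (1,0) S=83.5700: V=(p*·35.7508+(1−p*)·105.1139)/1.31=35.5839; Δ=(35.7508−105.1139)/(120.3408−50.9777)=-1.0000; B=V−Δ·S=119.1539
Node (1,1) S=197.2800: V=(p*·3.7291+(1−p*)·35.7508)/1.31=6.6752; Δ=(3.7291−35.7508)/(284.0832−120.3408)=-0.1956; B=V−Δ·S=45.2556
Node (0,0) S=137.0000: V=(p*·6.6752+(1−p*)·35.5839)/1.31=8.5520; Δ=(6.6752−35.5839)/(197.2800−83.5700)=-0.2542; B=V−Δ·S=43.3817
Check: Δ(0,0)·S0 + B(0,0) = 8.5520 = V0.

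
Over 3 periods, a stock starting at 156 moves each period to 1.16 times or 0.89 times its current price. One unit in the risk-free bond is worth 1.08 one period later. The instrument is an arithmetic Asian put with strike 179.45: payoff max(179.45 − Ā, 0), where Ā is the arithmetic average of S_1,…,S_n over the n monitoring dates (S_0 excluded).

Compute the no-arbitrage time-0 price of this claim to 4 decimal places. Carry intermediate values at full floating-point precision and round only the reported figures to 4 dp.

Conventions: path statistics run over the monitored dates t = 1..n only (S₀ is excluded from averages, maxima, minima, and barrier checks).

With p* = (R−d)/(u−d) = 0.7037, sum probability × payoff across the paths and divide by R^3.
Enumerate all 2^3 = 8 price paths (U = up ×1.16, D = down ×0.89); each path with k up-moves has probability p*^k·(1−p*)^(3−k).
DDD: Ā=124.1276, payoff=55.3224, prob=0.026012
UDD: Ā=161.7843, payoff=17.6657, prob=0.061779
DUD: Ā=147.7443, payoff=31.7057, prob=0.061779
UUD: Ā=192.5656, payoff=0.0000, prob=0.146726
DDU: Ā=135.2487, payoff=44.2013, prob=0.061779
UDU: Ā=176.2792, payoff=3.1708, prob=0.146726
DUU: Ā=162.2392, payoff=17.2108, prob=0.146726
UUU: Ā=211.4578, payoff=0.0000, prob=0.348473
Price = Σ prob·payoff / R^3 = 10.210427 / 1.259712 = 8.1054

price = 8.1054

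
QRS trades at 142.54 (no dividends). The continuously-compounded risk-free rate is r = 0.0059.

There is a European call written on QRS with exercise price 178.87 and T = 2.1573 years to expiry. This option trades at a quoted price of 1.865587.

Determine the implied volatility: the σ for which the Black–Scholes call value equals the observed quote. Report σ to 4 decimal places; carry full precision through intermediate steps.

At σ = 0.1276 the Black–Scholes value reproduces the quote:
σ√T = 0.1276·√2.1573 = 0.187416
d₁ = (ln(S/K) + (r+σ²/2)T) / (σ√T) = (ln(142.54/178.87) + (0.0059+0.1276²/2)·2.1573) / 0.187416 = (-0.227037 + 0.030290) / 0.187416 = -1.049785
d₂ = d₁ − σ√T = -1.049785 − 0.187416 = -1.237201
e^{−rT} = 0.987353
N(d₁) = 0.146908,  N(d₂) = 0.108006
V = S·N(d₁) − K·e^{−rT}·N(d₂) = 20.940327 − 19.074740 = 1.865587 (the observed quote) — the price is monotone increasing in volatility, hence this σ is the only solution

sigma = 0.1276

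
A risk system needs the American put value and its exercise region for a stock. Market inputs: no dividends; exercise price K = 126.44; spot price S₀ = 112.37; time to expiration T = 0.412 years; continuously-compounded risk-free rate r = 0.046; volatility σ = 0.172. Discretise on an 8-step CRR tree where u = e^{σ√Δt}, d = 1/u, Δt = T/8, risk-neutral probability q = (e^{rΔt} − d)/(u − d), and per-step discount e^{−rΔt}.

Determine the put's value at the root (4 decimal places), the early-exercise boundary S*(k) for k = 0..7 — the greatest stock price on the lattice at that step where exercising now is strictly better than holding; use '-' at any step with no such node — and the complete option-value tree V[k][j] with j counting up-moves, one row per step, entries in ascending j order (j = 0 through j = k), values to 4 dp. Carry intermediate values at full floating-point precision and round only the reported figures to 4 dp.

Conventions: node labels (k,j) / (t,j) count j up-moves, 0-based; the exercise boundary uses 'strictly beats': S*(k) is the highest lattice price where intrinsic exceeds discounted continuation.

price = 14.1465
boundary = - 108.0684 112.3700 108.0684 112.3700 108.0684 112.3700 116.8429
tree:
14.1465
18.3716 10.3205
22.5086 14.0700 6.9151
26.4872 18.3716 10.0602 4.0505
30.3135 22.5086 14.0700 6.4138 1.8928
33.9933 26.4872 18.3716 9.7510 3.3702 0.5410
37.5323 30.3135 22.5086 14.0700 5.8184 1.1313 0.0000
40.9358 33.9933 26.4872 18.3716 9.5971 2.3655 0.0000 0.0000
44.2090 37.5323 30.3135 22.5086 14.0700 4.9462 0.0000 0.0000 0.0000

Δt=0.05150, u=1.03980, d=0.96172, q=0.52062, disc=e^(-rΔt)=0.99763
k=8 terminal: V=max(K-S,0) → 44.2090 37.5323 30.3135 22.5086 14.0700 4.9462 0.0000 0.0000 0.0000
k=7: j=0 S=85.5042 intr=40.9358 cont=40.6366 V=40.9358[EX]; j=1 S=92.4467 intr=33.9933 cont=33.6941 V=33.9933[EX]; j=2 S=99.9528 intr=26.4872 cont=26.1880 V=26.4872[EX]; j=3 S=108.0684 intr=18.3716 cont=18.0725 V=18.3716[EX]; j=4 S=116.8429 intr=9.5971 cont=9.2980 V=9.5971[EX]; j=5 S=126.3298 intr=0.1102 cont=2.3655 V=2.3655[hold]; j=6 S=136.5870 intr=0.0000 cont=0.0000 V=0.0000[hold]; j=7 S=147.6771 intr=0.0000 cont=0.0000 V=0.0000[hold]  S*(7)=116.8429
k=6: j=0 S=88.9077 intr=37.5323 cont=37.2331 V=37.5323[EX]; j=1 S=96.1265 intr=30.3135 cont=30.0143 V=30.3135[EX]; j=2 S=103.9314 intr=22.5086 cont=22.2094 V=22.5086[EX]; j=3 S=112.3700 intr=14.0700 cont=13.7708 V=14.0700[EX]; j=4 S=121.4938 intr=4.9462 cont=5.8184 V=5.8184[hold]; j=5 S=131.3583 intr=0.0000 cont=1.1313 V=1.1313[hold]; j=6 S=142.0239 intr=0.0000 cont=0.0000 V=0.0000[hold]  S*(6)=112.3700
k=5: j=0 S=92.4467 intr=33.9933 cont=33.6941 V=33.9933[EX]; j=1 S=99.9528 intr=26.4872 cont=26.1880 V=26.4872[EX]; j=2 S=108.0684 intr=18.3716 cont=18.0725 V=18.3716[EX]; j=3 S=116.8429 intr=9.5971 cont=9.7510 V=9.7510[hold]; j=4 S=126.3298 intr=0.1102 cont=3.3702 V=3.3702[hold]; j=5 S=136.5870 intr=0.0000 cont=0.5410 V=0.5410[hold]  S*(5)=108.0684
k=4: j=0 S=96.1265 intr=30.3135 cont=30.0143 V=30.3135[EX]; j=1 S=103.9314 intr=22.5086 cont=22.2094 V=22.5086[EX]; j=2 S=112.3700 intr=14.0700 cont=13.8507 V=14.0700[EX]; j=3 S=121.4938 intr=4.9462 cont=6.4138 V=6.4138[hold]; j=4 S=131.3583 intr=0.0000 cont=1.8928 V=1.8928[hold]  S*(4)=112.3700
k=3: j=0 S=99.9528 intr=26.4872 cont=26.1880 V=26.4872[EX]; j=1 S=108.0684 intr=18.3716 cont=18.0725 V=18.3716[EX]; j=2 S=116.8429 intr=9.5971 cont=10.0602 V=10.0602[hold]; j=3 S=126.3298 intr=0.1102 cont=4.0505 V=4.0505[hold]  S*(3)=108.0684
k=2: j=0 S=103.9314 intr=22.5086 cont=22.2094 V=22.5086[EX]; j=1 S=112.3700 intr=14.0700 cont=14.0113 V=14.0700[EX]; j=2 S=121.4938 intr=4.9462 cont=6.9151 V=6.9151[hold]  S*(2)=112.3700
k=1: j=0 S=108.0684 intr=18.3716 cont=18.0725 V=18.3716[EX]; j=1 S=116.8429 intr=9.5971 cont=10.3205 V=10.3205[hold]  S*(1)=108.0684
k=0: j=0 S=112.3700 intr=14.0700 cont=14.1465 V=14.1465[hold]  S*(0)=-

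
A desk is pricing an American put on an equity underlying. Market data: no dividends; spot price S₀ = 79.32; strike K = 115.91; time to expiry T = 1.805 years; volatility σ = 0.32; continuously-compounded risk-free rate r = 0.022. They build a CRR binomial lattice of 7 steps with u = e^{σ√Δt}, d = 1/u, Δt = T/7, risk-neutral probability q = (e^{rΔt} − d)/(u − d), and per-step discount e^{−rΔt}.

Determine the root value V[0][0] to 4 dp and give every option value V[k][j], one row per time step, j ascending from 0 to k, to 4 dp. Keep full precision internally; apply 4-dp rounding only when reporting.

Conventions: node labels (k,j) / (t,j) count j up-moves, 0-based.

price = 38.7015
tree:
38.7015
48.4864 28.4301
58.5985 37.8482 18.4385
67.1941 48.4864 26.6305 9.6726
74.5005 58.5985 36.8877 15.6971 3.1797
80.7111 67.1941 48.4864 24.6052 6.1130 0.0000
85.9902 74.5005 58.5985 36.5900 11.7525 0.0000 0.0000
90.4775 80.7111 67.1941 48.4864 22.5946 0.0000 0.0000 0.0000

Δt=0.25786  u=1.17644  d=0.85002  q=0.47689  discount=0.99434
step 7 (expiry): payoffs max(K−S,0) = 90.4775 80.7111 67.1941 48.4864 22.5946 0.0000 0.0000 0.0000
k=6: (k=6,j=0): S=29.9198, K−S=85.9902, hold=85.3345 ⇒ V=85.9902 exercise | (k=6,j=1): S=41.4095, K−S=74.5005, hold=73.8448 ⇒ V=74.5005 exercise | (k=6,j=2): S=57.3115, K−S=58.5985, hold=57.9429 ⇒ V=58.5985 exercise | (k=6,j=3): S=79.3200, K−S=36.5900, hold=35.9343 ⇒ V=36.5900 exercise | (k=6,j=4): S=109.7802, K−S=6.1298, hold=11.7525 ⇒ V=11.7525 continue | (k=6,j=5): S=151.9376, K−S=0.0000, hold=0.0000 ⇒ V=0.0000 continue | (k=6,j=6): S=210.2841, K−S=0.0000, hold=0.0000 ⇒ V=0.0000 continue
k=5: (k=5,j=0): S=35.1989, K−S=80.7111, hold=80.0554 ⇒ V=80.7111 exercise | (k=5,j=1): S=48.7159, K−S=67.1941, hold=66.5384 ⇒ V=67.1941 exercise | (k=5,j=2): S=67.4236, K−S=48.4864, hold=47.8307 ⇒ V=48.4864 exercise | (k=5,j=3): S=93.3154, K−S=22.5946, hold=24.6052 ⇒ V=24.6052 continue | (k=5,j=4): S=129.1500, K−S=0.0000, hold=6.1130 ⇒ V=6.1130 continue | (k=5,j=5): S=178.7458, K−S=0.0000, hold=0.0000 ⇒ V=0.0000 continue
k=4: (k=4,j=0): S=41.4095, K−S=74.5005, hold=73.8448 ⇒ V=74.5005 exercise | (k=4,j=1): S=57.3115, K−S=58.5985, hold=57.9429 ⇒ V=58.5985 exercise | (k=4,j=2): S=79.3200, K−S=36.5900, hold=36.8877 ⇒ V=36.8877 continue | (k=4,j=3): S=109.7802, K−S=6.1298, hold=15.6971 ⇒ V=15.6971 continue | (k=4,j=4): S=151.9376, K−S=0.0000, hold=3.1797 ⇒ V=3.1797 continue
k=3: (k=3,j=0): S=48.7159, K−S=67.1941, hold=66.5384 ⇒ V=67.1941 exercise | (k=3,j=1): S=67.4236, K−S=48.4864, hold=47.9719 ⇒ V=48.4864 exercise | (k=3,j=2): S=93.3154, K−S=22.5946, hold=26.6305 ⇒ V=26.6305 continue | (k=3,j=3): S=129.1500, K−S=0.0000, hold=9.6726 ⇒ V=9.6726 continue
k=2: (k=2,j=0): S=57.3115, K−S=58.5985, hold=57.9429 ⇒ V=58.5985 exercise | (k=2,j=1): S=79.3200, K−S=36.5900, hold=37.8482 ⇒ V=37.8482 continue | (k=2,j=2): S=109.7802, K−S=6.1298, hold=18.4385 ⇒ V=18.4385 continue
k=1: (k=1,j=0): S=67.4236, K−S=48.4864, hold=48.4273 ⇒ V=48.4864 exercise | (k=1,j=1): S=93.3154, K−S=22.5946, hold=28.4301 ⇒ V=28.4301 continue
k=0: (k=0,j=0): S=79.3200, K−S=36.5900, hold=38.7015 ⇒ V=38.7015 continue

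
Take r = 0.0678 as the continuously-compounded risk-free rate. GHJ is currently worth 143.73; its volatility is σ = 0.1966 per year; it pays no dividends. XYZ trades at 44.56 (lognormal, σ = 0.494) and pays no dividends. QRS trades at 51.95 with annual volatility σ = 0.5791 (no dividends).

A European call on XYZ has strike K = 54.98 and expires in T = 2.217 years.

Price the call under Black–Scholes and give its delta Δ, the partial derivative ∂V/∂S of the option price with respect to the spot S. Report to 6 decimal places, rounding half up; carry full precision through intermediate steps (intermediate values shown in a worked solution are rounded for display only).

σ√T = 0.494·√2.217 = 0.735546
d₁ = (ln(S/K) + (r+σ²/2)T) / (σ√T) = (ln(44.56/54.98) + (0.0678+0.494²/2)·2.217) / 0.735546 = (-0.210133 + 0.420827) / 0.735546 = 0.286445
d₂ = d₁ − σ√T = 0.286445 − 0.735546 = -0.449101
e^{−rT} = 0.860439
N(d₁) = 0.612731,  N(d₂) = 0.326680
Call price V = S·N(d₁) − K·e^{−rT}·N(d₂) = 27.303313 − 15.454206 = 11.849107
Δ = N(d₁) = 0.612731

price = 11.849107
Δ = 0.612731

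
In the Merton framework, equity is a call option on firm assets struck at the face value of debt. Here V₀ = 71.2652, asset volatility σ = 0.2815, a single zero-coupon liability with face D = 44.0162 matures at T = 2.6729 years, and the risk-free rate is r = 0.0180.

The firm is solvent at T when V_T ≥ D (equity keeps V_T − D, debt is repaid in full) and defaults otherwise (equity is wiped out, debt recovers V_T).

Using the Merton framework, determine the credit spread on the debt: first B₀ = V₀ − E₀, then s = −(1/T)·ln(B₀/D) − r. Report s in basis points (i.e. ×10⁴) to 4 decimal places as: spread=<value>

spread=139.0767

With assets at 71.2652 and a single debt payment of 44.0162 at 2.6729 years:
d₁ = [ln(V₀/D) + (r + σ²/2)T] / (σ√T)
   = [ln(71.2652/44.0162) + (0.0180 + 0.5·0.2815²)·2.6729] / (0.2815·√2.6729)
   = [0.481850 + 0.154016] / 0.460225 = 1.381643
d₂ = d₁ − σ√T = 1.381643 − 0.460225 = 0.921418
N(d₁) = 0.916459,  N(d₂) = 0.821584,  e^(−rT) = 0.953027
E₀ = V₀·N(d₁) − D·e^(−rT)·N(d₂)
   = 71.2652·0.916459 − 44.0162·0.953027·0.821584 = 30.847342
B₀ = V₀ − E₀ = 71.2652 − 30.847342 = 40.417858
spread = −(1/T)·ln(B₀/D) − r = −(1/2.6729)·ln(40.417858/44.0162) − 0.0180 = 0.01390767
in basis points: 0.01390767 × 10⁴ = 139.0767 bp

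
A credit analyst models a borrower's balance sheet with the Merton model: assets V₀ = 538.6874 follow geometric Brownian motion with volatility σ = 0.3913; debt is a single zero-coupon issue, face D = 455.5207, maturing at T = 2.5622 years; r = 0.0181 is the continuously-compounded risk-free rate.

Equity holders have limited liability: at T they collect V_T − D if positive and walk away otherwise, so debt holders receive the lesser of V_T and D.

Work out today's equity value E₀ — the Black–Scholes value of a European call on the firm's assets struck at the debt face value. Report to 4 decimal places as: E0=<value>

E0=178.2485

Equity is a call on the firm's assets struck at D = 455.5207:
d₁ = [ln(V₀/D) + (r + σ²/2)T] / (σ√T)
   = [ln(538.6874/455.5207) + (0.0181 + 0.5·0.3913²)·2.5622] / (0.3913·√2.5622)
   = [0.167694 + 0.242532] / 0.626349 = 0.654949
d₂ = d₁ − σ√T = 0.654949 − 0.626349 = 0.028600
N(d₁) = 0.743750,  N(d₂) = 0.511408,  e^(−rT) = 0.954683
E₀ = V₀·N(d₁) − D·e^(−rT)·N(d₂)
   = 538.6874·0.743750 − 455.5207·0.954683·0.511408 = 178.248458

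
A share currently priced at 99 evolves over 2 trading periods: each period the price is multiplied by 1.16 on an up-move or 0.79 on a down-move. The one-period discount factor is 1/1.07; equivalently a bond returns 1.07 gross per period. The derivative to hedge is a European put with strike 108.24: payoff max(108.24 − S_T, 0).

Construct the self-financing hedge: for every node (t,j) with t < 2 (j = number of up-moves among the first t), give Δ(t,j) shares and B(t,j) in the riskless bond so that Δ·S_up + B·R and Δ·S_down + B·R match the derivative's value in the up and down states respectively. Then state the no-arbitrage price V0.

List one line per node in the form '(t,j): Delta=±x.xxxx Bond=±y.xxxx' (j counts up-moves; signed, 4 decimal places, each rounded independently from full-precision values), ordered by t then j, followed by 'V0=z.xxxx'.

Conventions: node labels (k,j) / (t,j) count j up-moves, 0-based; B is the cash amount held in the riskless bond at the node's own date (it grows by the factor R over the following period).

Arbitrage-free pricing uses the up-move probability p* = (R−d)/(u−d) = 0.7568, discounting each step at R = 1.07.
Expiry values: V(2,0)=46.4541, V(2,1)=17.5164, V(2,2)=0.0000
  t=1,j=0: stock 78.2100 → up 90.7236 (V=17.5164), down 61.7859 (V=46.4541). Price 22.9489; hedge Δ=-1.0000, bond B=101.1589.
  t=1,j=1: stock 114.8400 → up 133.2144 (V=0.0000), down 90.7236 (V=17.5164). Price 3.9820; hedge Δ=-0.4122, bond B=51.3236.
  t=0,j=0: stock 99.0000 → up 114.8400 (V=3.9820), down 78.2100 (V=22.9489). Price 8.0332; hedge Δ=-0.5178, bond B=59.2951.
Sanity check at the root: Δ(0,0)·S0 + B(0,0) reproduces V0 = 8.0332.

(0,0): Delta=-0.5178 Bond=59.2951
(1,0): Delta=-1.0000 Bond=101.1589
(1,1): Delta=-0.4122 Bond=51.3236
V0=8.0332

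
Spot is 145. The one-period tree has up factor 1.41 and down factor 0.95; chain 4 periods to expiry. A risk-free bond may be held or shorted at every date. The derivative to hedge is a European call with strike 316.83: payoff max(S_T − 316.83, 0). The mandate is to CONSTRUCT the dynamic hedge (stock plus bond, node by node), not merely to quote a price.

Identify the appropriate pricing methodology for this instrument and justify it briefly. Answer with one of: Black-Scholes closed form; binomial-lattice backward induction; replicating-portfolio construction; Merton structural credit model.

framework: replicating-portfolio construction

Key observation: a price alone would not answer the question — the per-node share/bond construction on the spot-145, 1.41/0.95 tree is required, and only the replicating-portfolio method yields it.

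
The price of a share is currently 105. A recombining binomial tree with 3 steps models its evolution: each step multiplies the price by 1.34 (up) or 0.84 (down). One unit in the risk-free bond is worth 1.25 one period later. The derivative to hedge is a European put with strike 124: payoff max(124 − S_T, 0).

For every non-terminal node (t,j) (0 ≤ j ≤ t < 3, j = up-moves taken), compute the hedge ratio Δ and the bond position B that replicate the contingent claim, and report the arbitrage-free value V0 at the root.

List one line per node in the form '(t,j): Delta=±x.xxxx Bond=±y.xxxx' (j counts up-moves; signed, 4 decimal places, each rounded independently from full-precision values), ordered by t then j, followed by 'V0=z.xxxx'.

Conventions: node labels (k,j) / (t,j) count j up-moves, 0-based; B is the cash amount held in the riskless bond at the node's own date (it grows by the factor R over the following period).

Arbitrage-free pricing uses the up-move probability p* = (R−d)/(u−d) = 0.8200, discounting each step at R = 1.25.
Terminal payoffs: V(3,0)=61.7661, V(3,1)=24.7221, V(3,2)=0.0000, V(3,3)=0.0000
(2,0): S=74.0880. Δ = (V_up−V_dn)/(S_up−S_dn) = (24.7221−61.7661)/(99.2779−62.2339) = -1.0000. V = [p*·24.7221 + (1−p*)·61.7661]/1.25 = 25.1120. B = V − Δ·S = 99.2000.
(2,1): S=118.1880. Δ = (V_up−V_dn)/(S_up−S_dn) = (0.0000−24.7221)/(158.3719−99.2779) = -0.4184. V = [p*·0.0000 + (1−p*)·24.7221]/1.25 = 3.5600. B = V − Δ·S = 53.0041.
(2,2): S=188.5380. Δ = (V_up−V_dn)/(S_up−S_dn) = (0.0000−0.0000)/(252.6409−158.3719) = 0.0000. V = [p*·0.0000 + (1−p*)·0.0000]/1.25 = 0.0000. B = V − Δ·S = 0.0000.
(1,0): S=88.2000. Δ = (V_up−V_dn)/(S_up−S_dn) = (3.5600−25.1120)/(118.1880−74.0880) = -0.4887. V = [p*·3.5600 + (1−p*)·25.1120]/1.25 = 5.9515. B = V − Δ·S = 49.0555.
(1,1): S=140.7000. Δ = (V_up−V_dn)/(S_up−S_dn) = (0.0000−3.5600)/(188.5380−118.1880) = -0.0506. V = [p*·0.0000 + (1−p*)·3.5600]/1.25 = 0.5126. B = V − Δ·S = 7.6326.
(0,0): S=105.0000. Δ = (V_up−V_dn)/(S_up−S_dn) = (0.5126−5.9515)/(140.7000−88.2000) = -0.1036. V = [p*·0.5126 + (1−p*)·5.9515]/1.25 = 1.1933. B = V − Δ·S = 12.0710.
As a check, the time-0 holding Δ(0,0)·S0 + B(0,0) comes to 1.1933 — exactly V0.

(0,0): Delta=-0.1036 Bond=12.0710
(1,0): Delta=-0.4887 Bond=49.0555
(1,1): Delta=-0.0506 Bond=7.6326
(2,0): Delta=-1.0000 Bond=99.2000
(2,1): Delta=-0.4184 Bond=53.0041
(2,2): Delta=0.0000 Bond=0.0000
V0=1.1933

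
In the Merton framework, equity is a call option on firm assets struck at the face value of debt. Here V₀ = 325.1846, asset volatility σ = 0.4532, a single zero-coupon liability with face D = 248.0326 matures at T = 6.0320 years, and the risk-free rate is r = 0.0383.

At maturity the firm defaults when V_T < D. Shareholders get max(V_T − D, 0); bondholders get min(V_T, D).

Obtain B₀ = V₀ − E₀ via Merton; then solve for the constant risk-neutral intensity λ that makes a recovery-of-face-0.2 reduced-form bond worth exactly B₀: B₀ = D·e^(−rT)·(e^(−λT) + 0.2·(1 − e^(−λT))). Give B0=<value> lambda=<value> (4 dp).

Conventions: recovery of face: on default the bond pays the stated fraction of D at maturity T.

Equity is a call on the firm's assets struck at D = 248.0326:
d₁ = [ln(V₀/D) + (r + σ²/2)T] / (σ√T)
   = [ln(325.1846/248.0326) + (0.0383 + 0.5·0.4532²)·6.0320] / (0.4532·√6.0320)
   = [0.270833 + 0.850483] / 1.113065 = 1.007412
d₂ = d₁ − σ√T = 1.007412 − 1.113065 = -0.105653
N(d₁) = 0.843132,  N(d₂) = 0.457929,  e^(−rT) = 0.793719
E₀ = V₀·N(d₁) − D·e^(−rT)·N(d₂)
   = 325.1846·0.843132 − 248.0326·0.793719·0.457929 = 184.021779
B₀ = V₀ − E₀ = 325.1846 − 184.021779 = 141.162821
e^(−λT) = (B₀·e^(rT)/D − 0.2)/(1 − 0.2) = (141.1628·1.259891/248.0326 − 0.2)/0.8 = 0.64630260
λ = −ln(0.64630260)/6.0320 = 0.072362

B0=141.1628 lambda=0.0724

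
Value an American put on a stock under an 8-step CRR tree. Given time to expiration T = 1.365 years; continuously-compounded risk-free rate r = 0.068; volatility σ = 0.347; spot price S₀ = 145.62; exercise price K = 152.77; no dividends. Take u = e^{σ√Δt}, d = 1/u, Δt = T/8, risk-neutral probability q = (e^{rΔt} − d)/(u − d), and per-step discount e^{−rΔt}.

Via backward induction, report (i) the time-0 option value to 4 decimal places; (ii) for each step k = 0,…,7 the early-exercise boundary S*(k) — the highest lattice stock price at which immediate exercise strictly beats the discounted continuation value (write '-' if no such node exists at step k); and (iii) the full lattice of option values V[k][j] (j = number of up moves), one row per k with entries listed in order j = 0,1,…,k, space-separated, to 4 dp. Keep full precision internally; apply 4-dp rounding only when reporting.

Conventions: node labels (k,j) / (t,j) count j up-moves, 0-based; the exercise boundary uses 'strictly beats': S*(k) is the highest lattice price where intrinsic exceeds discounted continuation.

price = 21.9840
boundary = - - - 94.7268 109.3257 94.7268 109.3257 126.1745
tree:
21.9840
31.4372 13.2188
43.5161 20.3146 6.5634
58.0432 30.2711 11.0171 2.3461
70.6926 43.4443 18.0481 4.3744 0.4105
81.6529 58.0432 28.6327 8.0819 0.8386 0.0000
91.1496 70.6926 43.4443 14.7646 1.7131 0.0000 0.0000
99.3781 81.6529 58.0432 26.5955 3.4999 0.0000 0.0000 0.0000
106.5078 91.1496 70.6926 43.4443 7.1500 0.0000 0.0000 0.0000 0.0000

params: Δt=0.17062 u=1.15412 d=0.86646 q=0.50480 e^(-rΔt)=0.98846
t_8 payoffs: 106.5078 91.1496 70.6926 43.4443 7.1500 0.0000 0.0000 0.0000 0.0000
t_7: node(7,0) S=53.3919 payoff=99.3781 vs cont=97.6158 → 99.3781 [stop]  node(7,1) S=71.1171 payoff=81.6529 vs cont=79.8906 → 81.6529 [stop]  node(7,2) S=94.7268 payoff=58.0432 vs cont=56.2809 → 58.0432 [stop]  node(7,3) S=126.1745 payoff=26.5955 vs cont=24.8332 → 26.5955 [stop]  node(7,4) S=168.0623 payoff=0.0000 vs cont=3.4999 → 3.4999 [wait]  node(7,5) S=223.8562 payoff=0.0000 vs cont=0.0000 → 0.0000 [wait]  node(7,6) S=298.1728 payoff=0.0000 vs cont=0.0000 → 0.0000 [wait]  node(7,7) S=397.1612 payoff=0.0000 vs cont=0.0000 → 0.0000 [wait]  ⇒ S*(7)=126.1745
t_6: node(6,0) S=61.6204 payoff=91.1496 vs cont=89.3873 → 91.1496 [stop]  node(6,1) S=82.0774 payoff=70.6926 vs cont=68.9304 → 70.6926 [stop]  node(6,2) S=109.3257 payoff=43.4443 vs cont=41.6820 → 43.4443 [stop]  node(6,3) S=145.6200 payoff=7.1500 vs cont=14.7646 → 14.7646 [wait]  node(6,4) S=193.9634 payoff=0.0000 vs cont=1.7131 → 1.7131 [wait]  node(6,5) S=258.3560 payoff=0.0000 vs cont=0.0000 → 0.0000 [wait]  node(6,6) S=344.1259 payoff=0.0000 vs cont=0.0000 → 0.0000 [wait]  ⇒ S*(6)=109.3257
t_5: node(5,0) S=71.1171 payoff=81.6529 vs cont=79.8906 → 81.6529 [stop]  node(5,1) S=94.7268 payoff=58.0432 vs cont=56.2809 → 58.0432 [stop]  node(5,2) S=126.1745 payoff=26.5955 vs cont=28.6327 → 28.6327 [wait]  node(5,3) S=168.0623 payoff=0.0000 vs cont=8.0819 → 8.0819 [wait]  node(5,4) S=223.8562 payoff=0.0000 vs cont=0.8386 → 0.8386 [wait]  node(5,5) S=298.1728 payoff=0.0000 vs cont=0.0000 → 0.0000 [wait]  ⇒ S*(5)=94.7268
t_4: node(4,0) S=82.0774 payoff=70.6926 vs cont=68.9304 → 70.6926 [stop]  node(4,1) S=109.3257 payoff=43.4443 vs cont=42.6985 → 43.4443 [stop]  node(4,2) S=145.6200 payoff=7.1500 vs cont=18.0481 → 18.0481 [wait]  node(4,3) S=193.9634 payoff=0.0000 vs cont=4.3744 → 4.3744 [wait]  node(4,4) S=258.3560 payoff=0.0000 vs cont=0.4105 → 0.4105 [wait]  ⇒ S*(4)=109.3257
t_3: node(3,0) S=94.7268 payoff=58.0432 vs cont=56.2809 → 58.0432 [stop]  node(3,1) S=126.1745 payoff=26.5955 vs cont=30.2711 → 30.2711 [wait]  node(3,2) S=168.0623 payoff=0.0000 vs cont=11.0171 → 11.0171 [wait]  node(3,3) S=223.8562 payoff=0.0000 vs cont=2.3461 → 2.3461 [wait]  ⇒ S*(3)=94.7268
t_2: node(2,0) S=109.3257 payoff=43.4443 vs cont=43.5161 → 43.5161 [wait]  node(2,1) S=145.6200 payoff=7.1500 vs cont=20.3146 → 20.3146 [wait]  node(2,2) S=193.9634 payoff=0.0000 vs cont=6.5634 → 6.5634 [wait]  ⇒ S*(2)=-
t_1: node(1,0) S=126.1745 payoff=26.5955 vs cont=31.4372 → 31.4372 [wait]  node(1,1) S=168.0623 payoff=0.0000 vs cont=13.2188 → 13.2188 [wait]  ⇒ S*(1)=-
t_0: node(0,0) S=145.6200 payoff=7.1500 vs cont=21.9840 → 21.9840 [wait]  ⇒ S*(0)=-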